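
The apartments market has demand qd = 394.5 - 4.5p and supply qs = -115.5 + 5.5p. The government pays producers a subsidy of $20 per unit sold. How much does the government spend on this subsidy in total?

Government cost = $4290

Pre-subsidy: 394.5 - 4.5p = -115.5 + 5.5p gives p* = 51, q* = 165.
With the subsidy, sellers receive ps = pb + 20 for each unit, where pb is the price buyers pay.
Supply in terms of pb becomes qs = -115.5 + 5.5(pb + 20) = -5.5 + 5.5pb. Setting this equal to demand: 394.5 - 4.5pb = -5.5 + 5.5pb, so pb = 40.
Sellers receive ps = 40 + 20 = 60; q' = 394.5 − 4.5·40 = 214.5.
Government outlay = subsidy × quantity = 20 × 214.5 = 4290.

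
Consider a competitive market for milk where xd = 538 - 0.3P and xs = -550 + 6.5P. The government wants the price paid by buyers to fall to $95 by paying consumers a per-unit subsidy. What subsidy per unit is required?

At a buyer price of 95, quantity demanded is 538 − 0.3·95 = 509.5.
Sellers supply 509.5 only when they receive Ps with -550 + 6.5·Ps = 509.5, i.e. Ps = 163.
s = Ps − Pb = 163 − 95 = 68.

Required subsidy s = $68 per unit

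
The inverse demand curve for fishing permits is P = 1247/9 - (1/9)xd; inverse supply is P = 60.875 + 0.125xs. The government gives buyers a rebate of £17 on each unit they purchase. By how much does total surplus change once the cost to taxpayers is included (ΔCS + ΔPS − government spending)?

Pre-subsidy: 1247/9 - (1/9)x = 60.875 + 0.125x gives x* = 329 and P* = 102.
With the rebate, buyers effectively pay Pb = Ps − 17, where Ps is the price sellers receive.
On the curves, Pb = 1247/9 - (1/9)x and Ps = 60.875 + 0.125x; the wedge Ps − Pb = 17 gives 60.875 + 0.125x − (1247/9 - (1/9)x) = 17, so x' = 401.
Then Pb = 1247/9 − (1/9)·401 = 94 and Ps = 60.875 + 0.125·401 = 111.
ΔCS = ½(329 + 401)(102 − 94) = 2920; ΔPS = ½(329 + 401)(111 − 102) = 3285.
Government spending = 17 × 401 = 6817.
Net change = 2920 + 3285 − 6817 = -612. The loss equals the DWL triangle ½·17·72.

Net change in total surplus = -£612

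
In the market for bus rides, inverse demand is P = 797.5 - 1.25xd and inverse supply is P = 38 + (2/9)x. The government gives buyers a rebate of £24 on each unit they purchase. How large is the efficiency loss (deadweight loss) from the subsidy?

Pre-subsidy: 797.5 - 1.25x = 38 + (2/9)x gives x* = 27342/53 and P* = 8090/53.
With the rebate, buyers effectively pay Pb = Ps − 24, where Ps is the price sellers receive.
On the curves, Pb = 797.5 - 1.25x and Ps = 38 + (2/9)x; the wedge Ps − Pb = 24 gives 38 + (2/9)x − (797.5 - 1.25x) = 24, so x' = 28206/53.
Then Pb = 797.5 − 1.25·(28206/53) = 7010/53 and Ps = 38 + (2/9)·(28206/53) = 8282/53.
The subsidy expands output by 28206/53 − 27342/53 = 864/53 past the efficient level; on those units the gap between marginal cost and willingness to pay runs from 0 up to 24.
DWL = ½ × 24 × 864/53 = 10368/53.

Deadweight loss = 10368/53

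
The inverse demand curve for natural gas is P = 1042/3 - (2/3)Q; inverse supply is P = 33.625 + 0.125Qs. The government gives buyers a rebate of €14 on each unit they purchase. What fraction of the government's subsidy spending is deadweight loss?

Pre-subsidy: 1042/3 - (2/3)Q = 33.625 + 0.125Q gives Q* = 7529/19 and P* = 1580/19.
With the rebate, buyers effectively pay Pb = Ps − 14, where Ps is the price sellers receive.
On the curves, Pb = 1042/3 - (2/3)Q and Ps = 33.625 + 0.125Q; the wedge Ps − Pb = 14 gives 33.625 + 0.125Q − (1042/3 - (2/3)Q) = 14, so Q' = 7865/19.
Then Pb = 1042/3 − (2/3)·(7865/19) = 1356/19 and Ps = 33.625 + 0.125·(7865/19) = 1622/19.
ΔCS = ½(7529/19 + 7865/19)(1580/19 − 1356/19) = 1724128/361; ΔPS = ½(7529/19 + 7865/19)(1622/19 − 1580/19) = 323274/361.
Government spending = 14 × 7865/19 = 110110/19.
DWL = ½ × 14 × (7865/19 − 7529/19) = 2352/19; fraction = (2352/19) / (110110/19) = 168/7865.

DWL / government spending = 168/7865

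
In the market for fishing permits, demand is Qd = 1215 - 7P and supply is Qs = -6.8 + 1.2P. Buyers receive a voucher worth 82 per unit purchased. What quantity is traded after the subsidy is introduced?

Q' = 256

Pre-subsidy: 1215 - 7P = -6.8 + 1.2P gives P* = 149, Q* = 172.
With the rebate, buyers effectively pay Pb = Ps − 82, where Ps is the price sellers receive.
Demand in terms of Ps becomes Qd = 1215 − 7(Ps − 82) = 1789 - 7Ps. Setting this equal to supply: 1789 - 7Ps = -6.8 + 1.2Ps, so Ps = 219.
Buyers pay Pb = 219 − 82 = 137; Q' = -6.8 + 1.2·219 = 256.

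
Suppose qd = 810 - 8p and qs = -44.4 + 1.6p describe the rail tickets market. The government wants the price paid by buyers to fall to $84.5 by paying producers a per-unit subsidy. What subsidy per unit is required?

At a buyer price of 84.5, quantity demanded is 810 − 8·84.5 = 134.
Sellers supply 134 only when they receive ps with -44.4 + 1.6·ps = 134, i.e. ps = 111.5.
s = ps − pb = 111.5 − 84.5 = 27.

Required subsidy s = $27 per unit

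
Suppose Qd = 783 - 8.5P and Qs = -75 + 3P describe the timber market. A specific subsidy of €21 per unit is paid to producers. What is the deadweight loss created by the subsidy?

Deadweight loss = 22491/46

Pre-subsidy: 783 - 8.5P = -75 + 3P gives P* = 1716/23, Q* = 3423/23.
With the subsidy, sellers receive Ps = Pb + 21 for each unit, where Pb is the price buyers pay.
Supply in terms of Pb becomes Qs = -75 + 3(Pb + 21) = -12 + 3Pb. Setting this equal to demand: 783 - 8.5Pb = -12 + 3Pb, so Pb = 1590/23.
Sellers receive Ps = 1590/23 + 21 = 2073/23; Q' = 783 − 8.5·(1590/23) = 4494/23.
The subsidy expands output by 4494/23 − 3423/23 = 1071/23 past the efficient level; on those units the gap between marginal cost and willingness to pay runs from 0 up to 21.
DWL = ½ × 21 × 1071/23 = 22491/46.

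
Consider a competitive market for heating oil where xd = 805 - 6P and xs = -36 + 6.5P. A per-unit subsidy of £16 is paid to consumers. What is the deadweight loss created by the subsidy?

Pre-subsidy: 805 - 6P = -36 + 6.5P gives P* = 67.28, x* = 401.32.
With the rebate, buyers effectively pay Pb = Ps − 16, where Ps is the price sellers receive.
Demand in terms of Ps becomes xd = 805 − 6(Ps − 16) = 901 - 6Ps. Setting this equal to supply: 901 - 6Ps = -36 + 6.5Ps, so Ps = 74.96.
Buyers pay Pb = 74.96 − 16 = 58.96; x' = -36 + 6.5·74.96 = 451.24.
The subsidy expands output by 451.24 − 401.32 = 49.92 past the efficient level; on those units the gap between marginal cost and willingness to pay runs from 0 up to 16.
DWL = ½ × 16 × 49.92 = 399.36.

Deadweight loss = £399.36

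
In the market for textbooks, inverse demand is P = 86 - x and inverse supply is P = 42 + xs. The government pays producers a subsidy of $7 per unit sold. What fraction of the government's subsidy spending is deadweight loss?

Pre-subsidy: 86 - x = 42 + x gives x* = 22 and P* = 64.
With the subsidy, sellers receive Ps = Pb + 7 for each unit, where Pb is the price buyers pay.
On the curves, Pb = 86 - x and Ps = 42 + x; the wedge Ps − Pb = 7 gives 42 + x − (86 - x) = 7, so x' = 25.5.
Then Pb = 86 − 1·25.5 = 60.5 and Ps = 42 + 1·25.5 = 67.5.
ΔCS = ½(22 + 25.5)(64 − 60.5) = 83.125; ΔPS = ½(22 + 25.5)(67.5 − 64) = 83.125.
Government spending = 7 × 25.5 = 178.5.
DWL = ½ × 7 × (25.5 − 22) = 12.25; fraction = 12.25 / 178.5 = 7/102.

DWL / government spending = 7/102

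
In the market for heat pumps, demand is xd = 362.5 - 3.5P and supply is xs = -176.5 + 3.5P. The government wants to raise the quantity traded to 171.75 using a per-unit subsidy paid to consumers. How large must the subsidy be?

At x = 171.75, invert demand for the buyer price: Pb = (362.5 − 171.75)/3.5 = 54.5; invert supply for the seller price: Ps = (171.75 − (-176.5))/3.5 = 99.5.
The subsidy must fill the gap: s = Ps − Pb = 99.5 − 54.5 = 45.

Required subsidy s = 45 per unit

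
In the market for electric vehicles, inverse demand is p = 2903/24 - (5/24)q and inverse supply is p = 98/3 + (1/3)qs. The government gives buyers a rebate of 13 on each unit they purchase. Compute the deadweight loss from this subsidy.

Pre-subsidy: 2903/24 - (5/24)q = 98/3 + (1/3)q gives q* = 163 and p* = 87.
With the rebate, buyers effectively pay pb = ps − 13, where ps is the price sellers receive.
On the curves, pb = 2903/24 - (5/24)q and ps = 98/3 + (1/3)q; the wedge ps − pb = 13 gives 98/3 + (1/3)q − (2903/24 - (5/24)q) = 13, so q' = 187.
Then pb = 2903/24 − (5/24)·187 = 82 and ps = 98/3 + (1/3)·187 = 95.
The subsidy expands output by 187 − 163 = 24 past the efficient level; on those units the gap between marginal cost and willingness to pay runs from 0 up to 13.
DWL = ½ × 13 × 24 = 156.

Deadweight loss = 156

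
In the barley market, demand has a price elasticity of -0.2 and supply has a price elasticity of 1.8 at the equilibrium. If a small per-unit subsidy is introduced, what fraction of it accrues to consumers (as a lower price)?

For a small subsidy around the equilibrium, the benefit split depends on the relative slopes, which at a point are proportional to the elasticities.
Buyer share = εs/(εs + |εd|) = 1.8/(1.8 + 0.2) = 0.9; seller share = |εd|/(εs + |εd|) = 0.1.

Consumer share = 0.9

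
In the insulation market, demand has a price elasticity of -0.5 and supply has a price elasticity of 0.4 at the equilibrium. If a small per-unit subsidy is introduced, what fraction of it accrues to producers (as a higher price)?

Producer share = 5/9

For a small subsidy around the equilibrium, the benefit split depends on the relative slopes, which at a point are proportional to the elasticities.
Buyer share = εs/(εs + |εd|) = 0.4/(0.4 + 0.5) = 4/9; seller share = |εd|/(εs + |εd|) = 5/9.
So producers capture 5/9 of the subsidy.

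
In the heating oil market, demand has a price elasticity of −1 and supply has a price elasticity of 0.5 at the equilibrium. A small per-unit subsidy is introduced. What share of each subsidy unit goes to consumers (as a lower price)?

For a small subsidy around the equilibrium, the benefit split depends on the relative slopes, which at a point are proportional to the elasticities.
Buyer share = εs/(εs + |εd|) = 0.5/(0.5 + 1) = 1/3; seller share = |εd|/(εs + |εd|) = 2/3.

Consumer share = 1/3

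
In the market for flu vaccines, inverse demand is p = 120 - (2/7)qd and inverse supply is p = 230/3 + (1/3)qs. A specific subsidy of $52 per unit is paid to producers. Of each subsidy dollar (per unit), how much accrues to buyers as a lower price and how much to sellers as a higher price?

Buyers gain $24 per unit; sellers gain $28 per unit

Pre-subsidy: 120 - (2/7)q = 230/3 + (1/3)q gives q* = 70 and p* = 100.
With the subsidy, sellers receive ps = pb + 52 for each unit, where pb is the price buyers pay.
On the curves, pb = 120 - (2/7)q and ps = 230/3 + (1/3)q; the wedge ps − pb = 52 gives 230/3 + (1/3)q − (120 - (2/7)q) = 52, so q' = 154.
Then pb = 120 − (2/7)·154 = 76 and ps = 230/3 + (1/3)·154 = 128.
Buyers' price falls by p* − pb = 100 − 76 = 24; sellers' price rises by ps − p* = 128 − 100 = 28.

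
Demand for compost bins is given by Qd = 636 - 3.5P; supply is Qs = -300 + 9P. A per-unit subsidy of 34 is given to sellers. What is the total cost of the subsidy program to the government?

Government cost = 15626.4

Pre-subsidy: 636 - 3.5P = -300 + 9P gives P* = 74.88, Q* = 373.92.
With the subsidy, sellers receive Ps = Pb + 34 for each unit, where Pb is the price buyers pay.
Supply in terms of Pb becomes Qs = -300 + 9(Pb + 34) = 6 + 9Pb. Setting this equal to demand: 636 - 3.5Pb = 6 + 9Pb, so Pb = 50.4.
Sellers receive Ps = 50.4 + 34 = 84.4; Q' = 636 − 3.5·50.4 = 459.6.
Government outlay = subsidy × quantity = 34 × 459.6 = 15626.4.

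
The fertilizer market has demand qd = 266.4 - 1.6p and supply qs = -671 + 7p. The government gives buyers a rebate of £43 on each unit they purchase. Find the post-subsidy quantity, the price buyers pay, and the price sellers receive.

q' = 148; buyers pay £74; sellers receive £117

Pre-subsidy: 266.4 - 1.6p = -671 + 7p gives p* = 109, q* = 92.
With the rebate, buyers effectively pay pb = ps − 43, where ps is the price sellers receive.
Demand in terms of ps becomes qd = 266.4 − 1.6(ps − 43) = 335.2 - 1.6ps. Setting this equal to supply: 335.2 - 1.6ps = -671 + 7ps, so ps = 117.
Buyers pay pb = 117 − 43 = 74; q' = -671 + 7·117 = 148.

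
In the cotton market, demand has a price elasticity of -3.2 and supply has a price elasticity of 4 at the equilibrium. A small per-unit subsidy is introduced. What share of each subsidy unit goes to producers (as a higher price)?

For a small subsidy around the equilibrium, the benefit split depends on the relative slopes, which at a point are proportional to the elasticities.
Buyer share = εs/(εs + |εd|) = 4/(4 + 3.2) = 5/9; seller share = |εd|/(εs + |εd|) = 4/9.
So producers capture 4/9 of the subsidy.

Producer share = 4/9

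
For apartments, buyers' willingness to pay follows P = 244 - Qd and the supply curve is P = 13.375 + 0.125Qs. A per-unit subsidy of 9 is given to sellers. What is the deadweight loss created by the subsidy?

Pre-subsidy: 244 - Q = 13.375 + 0.125Q gives Q* = 205 and P* = 39.
With the subsidy, sellers receive Ps = Pb + 9 for each unit, where Pb is the price buyers pay.
On the curves, Pb = 244 - Q and Ps = 13.375 + 0.125Q; the wedge Ps − Pb = 9 gives 13.375 + 0.125Q − (244 - Q) = 9, so Q' = 213.
Then Pb = 244 − 1·213 = 31 and Ps = 13.375 + 0.125·213 = 40.
The subsidy expands output by 213 − 205 = 8 past the efficient level; on those units the gap between marginal cost and willingness to pay runs from 0 up to 9.
DWL = ½ × 9 × 8 = 36.

Deadweight loss = 36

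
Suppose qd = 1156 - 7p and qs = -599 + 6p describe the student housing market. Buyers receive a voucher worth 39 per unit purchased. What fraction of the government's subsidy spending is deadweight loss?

DWL / government spending = 63/337

Pre-subsidy: 1156 - 7p = -599 + 6p gives p* = 135, q* = 211.
With the rebate, buyers effectively pay pb = ps − 39, where ps is the price sellers receive.
Demand in terms of ps becomes qd = 1156 − 7(ps − 39) = 1429 - 7ps. Setting this equal to supply: 1429 - 7ps = -599 + 6ps, so ps = 156.
Buyers pay pb = 156 − 39 = 117; q' = -599 + 6·156 = 337.
ΔCS = ½(211 + 337)(135 − 117) = 4932; ΔPS = ½(211 + 337)(156 − 135) = 5754.
Government spending = 39 × 337 = 13143.
DWL = ½ × 39 × (337 − 211) = 2457; fraction = 2457 / 13143 = 63/337.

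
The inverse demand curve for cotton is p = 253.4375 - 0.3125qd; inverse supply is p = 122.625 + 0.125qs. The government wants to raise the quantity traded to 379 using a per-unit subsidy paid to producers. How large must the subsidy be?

Required subsidy s = 35 per unit

At q = 379, from the demand curve buyers pay pb = 253.4375 − 0.3125·379 = 135; from the supply curve sellers need ps = 122.625 + 0.125·379 = 170.
The subsidy must fill the gap: s = ps − pb = 170 − 135 = 35.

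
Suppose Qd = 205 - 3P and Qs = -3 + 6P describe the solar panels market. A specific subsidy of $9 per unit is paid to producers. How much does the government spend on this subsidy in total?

Government cost = $1383

Pre-subsidy: 205 - 3P = -3 + 6P gives P* = 208/9, Q* = 407/3.
With the subsidy, sellers receive Ps = Pb + 9 for each unit, where Pb is the price buyers pay.
Supply in terms of Pb becomes Qs = -3 + 6(Pb + 9) = 51 + 6Pb. Setting this equal to demand: 205 - 3Pb = 51 + 6Pb, so Pb = 154/9.
Sellers receive Ps = 154/9 + 9 = 235/9; Q' = 205 − 3·(154/9) = 461/3.
Government outlay = subsidy × quantity = 9 × 461/3 = 1383.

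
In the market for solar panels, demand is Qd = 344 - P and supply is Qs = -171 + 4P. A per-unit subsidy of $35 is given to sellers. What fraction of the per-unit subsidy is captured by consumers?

Consumer share = 0.8

Pre-subsidy: 344 - P = -171 + 4P gives P* = 103, Q* = 241.
With the subsidy, sellers receive Ps = Pb + 35 for each unit, where Pb is the price buyers pay.
Supply in terms of Pb becomes Qs = -171 + 4(Pb + 35) = -31 + 4Pb. Setting this equal to demand: 344 - Pb = -31 + 4Pb, so Pb = 75.
Sellers receive Ps = 75 + 35 = 110; Q' = 344 − 1·75 = 269.
Buyers' price falls by P* − Pb = 103 − 75 = 28; sellers' price rises by Ps − P* = 110 − 103 = 7.
So consumers capture 28/35 = 0.8 of each unit of subsidy.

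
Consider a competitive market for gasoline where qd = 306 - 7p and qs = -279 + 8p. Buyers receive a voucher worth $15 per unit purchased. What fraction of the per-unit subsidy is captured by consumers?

Pre-subsidy: 306 - 7p = -279 + 8p gives p* = 39, q* = 33.
With the rebate, buyers effectively pay pb = ps − 15, where ps is the price sellers receive.
Demand in terms of ps becomes qd = 306 − 7(ps − 15) = 411 - 7ps. Setting this equal to supply: 411 - 7ps = -279 + 8ps, so ps = 46.
Buyers pay pb = 46 − 15 = 31; q' = -279 + 8·46 = 89.
Buyers' price falls by p* − pb = 39 − 31 = 8; sellers' price rises by ps − p* = 46 − 39 = 7.
So consumers capture 8/15 = 8/15 of each unit of subsidy.

Consumer share = 8/15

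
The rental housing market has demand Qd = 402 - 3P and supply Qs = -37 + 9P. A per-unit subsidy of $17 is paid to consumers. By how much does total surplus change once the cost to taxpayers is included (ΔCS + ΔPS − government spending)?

Net change in total surplus = -$325.125

Pre-subsidy: 402 - 3P = -37 + 9P gives P* = 439/12, Q* = 292.25.
With the rebate, buyers effectively pay Pb = Ps − 17, where Ps is the price sellers receive.
Demand in terms of Ps becomes Qd = 402 − 3(Ps − 17) = 453 - 3Ps. Setting this equal to supply: 453 - 3Ps = -37 + 9Ps, so Ps = 245/6.
Buyers pay Pb = 245/6 − 17 = 143/6; Q' = -37 + 9·(245/6) = 330.5.
ΔCS = ½(292.25 + 330.5)(439/12 − 143/6) = 3970.03125; ΔPS = ½(292.25 + 330.5)(245/6 − 439/12) = 1323.34375.
Government spending = 17 × 330.5 = 5618.5.
Net change = 3970.03125 + 1323.34375 − 5618.5 = -325.125. The loss equals the DWL triangle ½·17·38.25.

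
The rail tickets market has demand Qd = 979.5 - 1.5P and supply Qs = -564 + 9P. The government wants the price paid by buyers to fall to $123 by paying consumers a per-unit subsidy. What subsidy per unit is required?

At a buyer price of 123, quantity demanded is 979.5 − 1.5·123 = 795.
Sellers supply 795 only when they receive Ps with -564 + 9·Ps = 795, i.e. Ps = 151.
s = Ps − Pb = 151 − 123 = 28.

Required subsidy s = $28 per unit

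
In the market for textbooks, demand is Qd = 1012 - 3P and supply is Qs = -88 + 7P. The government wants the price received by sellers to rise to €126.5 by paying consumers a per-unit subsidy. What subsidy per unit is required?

At a seller price of 126.5, quantity supplied is -88 + 7·126.5 = 797.5.
Buyers absorb 797.5 only when they pay Pb with 1012 − 3·Pb = 797.5, i.e. Pb = 71.5.
s = Ps − Pb = 126.5 − 71.5 = 55.

Required subsidy s = €55 per unit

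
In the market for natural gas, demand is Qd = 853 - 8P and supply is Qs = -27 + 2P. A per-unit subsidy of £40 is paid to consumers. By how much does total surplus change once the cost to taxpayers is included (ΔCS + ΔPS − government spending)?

Net change in total surplus = -£1280

Pre-subsidy: 853 - 8P = -27 + 2P gives P* = 88, Q* = 149.
With the rebate, buyers effectively pay Pb = Ps − 40, where Ps is the price sellers receive.
Demand in terms of Ps becomes Qd = 853 − 8(Ps − 40) = 1173 - 8Ps. Setting this equal to supply: 1173 - 8Ps = -27 + 2Ps, so Ps = 120.
Buyers pay Pb = 120 − 40 = 80; Q' = -27 + 2·120 = 213.
ΔCS = ½(149 + 213)(88 − 80) = 1448; ΔPS = ½(149 + 213)(120 − 88) = 5792.
Government spending = 40 × 213 = 8520.
Net change = 1448 + 5792 − 8520 = -1280. The loss equals the DWL triangle ½·40·64.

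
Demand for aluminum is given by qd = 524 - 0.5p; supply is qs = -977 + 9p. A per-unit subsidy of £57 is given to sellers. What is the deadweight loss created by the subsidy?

Pre-subsidy: 524 - 0.5p = -977 + 9p gives p* = 158, q* = 445.
With the subsidy, sellers receive ps = pb + 57 for each unit, where pb is the price buyers pay.
Supply in terms of pb becomes qs = -977 + 9(pb + 57) = -464 + 9pb. Setting this equal to demand: 524 - 0.5pb = -464 + 9pb, so pb = 104.
Sellers receive ps = 104 + 57 = 161; q' = 524 − 0.5·104 = 472.
The subsidy expands output by 472 − 445 = 27 past the efficient level; on those units the gap between marginal cost and willingness to pay runs from 0 up to 57.
DWL = ½ × 57 × 27 = 769.5.

Deadweight loss = £769.5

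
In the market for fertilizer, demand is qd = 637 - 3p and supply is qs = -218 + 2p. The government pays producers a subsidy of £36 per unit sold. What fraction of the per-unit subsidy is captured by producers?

Pre-subsidy: 637 - 3p = -218 + 2p gives p* = 171, q* = 124.
With the subsidy, sellers receive ps = pb + 36 for each unit, where pb is the price buyers pay.
Supply in terms of pb becomes qs = -218 + 2(pb + 36) = -146 + 2pb. Setting this equal to demand: 637 - 3pb = -146 + 2pb, so pb = 156.6.
Sellers receive ps = 156.6 + 36 = 192.6; q' = 637 − 3·156.6 = 167.2.
Buyers' price falls by p* − pb = 171 − 156.6 = 14.4; sellers' price rises by ps − p* = 192.6 − 171 = 21.6.
So producers capture 21.6/36 = 0.6 of each unit of subsidy.

Producer share = 0.6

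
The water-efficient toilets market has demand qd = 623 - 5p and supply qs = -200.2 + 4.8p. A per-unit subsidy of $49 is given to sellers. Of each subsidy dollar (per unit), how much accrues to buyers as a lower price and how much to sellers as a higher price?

Pre-subsidy: 623 - 5p = -200.2 + 4.8p gives p* = 84, q* = 203.
With the subsidy, sellers receive ps = pb + 49 for each unit, where pb is the price buyers pay.
Supply in terms of pb becomes qs = -200.2 + 4.8(pb + 49) = 35 + 4.8pb. Setting this equal to demand: 623 - 5pb = 35 + 4.8pb, so pb = 60.
Sellers receive ps = 60 + 49 = 109; q' = 623 − 5·60 = 323.
Buyers' price falls by p* − pb = 84 − 60 = 24; sellers' price rises by ps − p* = 109 − 84 = 25.

Buyers gain $24 per unit; sellers gain $25 per unit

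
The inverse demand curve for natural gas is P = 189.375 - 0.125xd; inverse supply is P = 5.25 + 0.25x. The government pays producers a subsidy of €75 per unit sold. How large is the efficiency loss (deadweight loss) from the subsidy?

Deadweight loss = €7500

Pre-subsidy: 189.375 - 0.125x = 5.25 + 0.25x gives x* = 491 and P* = 128.
With the subsidy, sellers receive Ps = Pb + 75 for each unit, where Pb is the price buyers pay.
On the curves, Pb = 189.375 - 0.125x and Ps = 5.25 + 0.25x; the wedge Ps − Pb = 75 gives 5.25 + 0.25x − (189.375 - 0.125x) = 75, so x' = 691.
Then Pb = 189.375 − 0.125·691 = 103 and Ps = 5.25 + 0.25·691 = 178.
The subsidy expands output by 691 − 491 = 200 past the efficient level; on those units the gap between marginal cost and willingness to pay runs from 0 up to 75.
DWL = ½ × 75 × 200 = 7500.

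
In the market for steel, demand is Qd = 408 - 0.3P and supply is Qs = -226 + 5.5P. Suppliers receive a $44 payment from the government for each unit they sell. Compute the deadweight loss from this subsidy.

Pre-subsidy: 408 - 0.3P = -226 + 5.5P gives P* = 3170/29, Q* = 10881/29.
With the subsidy, sellers receive Ps = Pb + 44 for each unit, where Pb is the price buyers pay.
Supply in terms of Pb becomes Qs = -226 + 5.5(Pb + 44) = 16 + 5.5Pb. Setting this equal to demand: 408 - 0.3Pb = 16 + 5.5Pb, so Pb = 1960/29.
Sellers receive Ps = 1960/29 + 44 = 3236/29; Q' = 408 − 0.3·(1960/29) = 11244/29.
The subsidy expands output by 11244/29 − 10881/29 = 363/29 past the efficient level; on those units the gap between marginal cost and willingness to pay runs from 0 up to 44.
DWL = ½ × 44 × 363/29 = 7986/29.

Deadweight loss = 7986/29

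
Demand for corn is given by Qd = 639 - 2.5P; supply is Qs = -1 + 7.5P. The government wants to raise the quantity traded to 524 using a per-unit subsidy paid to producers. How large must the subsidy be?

Required subsidy s = 24 per unit

At Q = 524, invert demand for the buyer price: Pb = (639 − 524)/2.5 = 46; invert supply for the seller price: Ps = (524 − (-1))/7.5 = 70.
The subsidy must fill the gap: s = Ps − Pb = 70 − 46 = 24.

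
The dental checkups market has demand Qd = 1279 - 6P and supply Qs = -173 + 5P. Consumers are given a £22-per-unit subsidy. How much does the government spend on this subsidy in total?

Pre-subsidy: 1279 - 6P = -173 + 5P gives P* = 132, Q* = 487.
With the rebate, buyers effectively pay Pb = Ps − 22, where Ps is the price sellers receive.
Demand in terms of Ps becomes Qd = 1279 − 6(Ps − 22) = 1411 - 6Ps. Setting this equal to supply: 1411 - 6Ps = -173 + 5Ps, so Ps = 144.
Buyers pay Pb = 144 − 22 = 122; Q' = -173 + 5·144 = 547.
Government outlay = subsidy × quantity = 22 × 547 = 12034.

Government cost = £12034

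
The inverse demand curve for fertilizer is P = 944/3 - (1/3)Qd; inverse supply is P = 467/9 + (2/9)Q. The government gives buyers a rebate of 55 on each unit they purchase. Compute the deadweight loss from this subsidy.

Deadweight loss = 2722.5

Pre-subsidy: 944/3 - (1/3)Q = 467/9 + (2/9)Q gives Q* = 473 and P* = 157.
With the rebate, buyers effectively pay Pb = Ps − 55, where Ps is the price sellers receive.
On the curves, Pb = 944/3 - (1/3)Q and Ps = 467/9 + (2/9)Q; the wedge Ps − Pb = 55 gives 467/9 + (2/9)Q − (944/3 - (1/3)Q) = 55, so Q' = 572.
Then Pb = 944/3 − (1/3)·572 = 124 and Ps = 467/9 + (2/9)·572 = 179.
The subsidy expands output by 572 − 473 = 99 past the efficient level; on those units the gap between marginal cost and willingness to pay runs from 0 up to 55.
DWL = ½ × 55 × 99 = 2722.5.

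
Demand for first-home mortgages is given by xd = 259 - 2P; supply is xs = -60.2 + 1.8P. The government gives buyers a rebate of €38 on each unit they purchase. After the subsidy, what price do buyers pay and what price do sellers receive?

Buyers pay €66; sellers receive €104

Pre-subsidy: 259 - 2P = -60.2 + 1.8P gives P* = 84, x* = 91.
With the rebate, buyers effectively pay Pb = Ps − 38, where Ps is the price sellers receive.
Demand in terms of Ps becomes xd = 259 − 2(Ps − 38) = 335 - 2Ps. Setting this equal to supply: 335 - 2Ps = -60.2 + 1.8Ps, so Ps = 104.
Buyers pay Pb = 104 − 38 = 66; x' = -60.2 + 1.8·104 = 127.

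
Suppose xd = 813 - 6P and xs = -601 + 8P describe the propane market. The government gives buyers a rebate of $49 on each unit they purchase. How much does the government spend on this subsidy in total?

Pre-subsidy: 813 - 6P = -601 + 8P gives P* = 101, x* = 207.
With the rebate, buyers effectively pay Pb = Ps − 49, where Ps is the price sellers receive.
Demand in terms of Ps becomes xd = 813 − 6(Ps − 49) = 1107 - 6Ps. Setting this equal to supply: 1107 - 6Ps = -601 + 8Ps, so Ps = 122.
Buyers pay Pb = 122 − 49 = 73; x' = -601 + 8·122 = 375.
Government outlay = subsidy × quantity = 49 × 375 = 18375.

Government cost = $18375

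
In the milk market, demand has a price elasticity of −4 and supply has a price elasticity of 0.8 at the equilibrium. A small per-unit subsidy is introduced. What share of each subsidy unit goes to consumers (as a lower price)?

For a small subsidy around the equilibrium, the benefit split depends on the relative slopes, which at a point are proportional to the elasticities.
Buyer share = εs/(εs + |εd|) = 0.8/(0.8 + 4) = 1/6; seller share = |εd|/(εs + |εd|) = 5/6.

Consumer share = 1/6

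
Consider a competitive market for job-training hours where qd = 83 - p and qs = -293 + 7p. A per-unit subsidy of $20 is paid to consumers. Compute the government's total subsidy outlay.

Government cost = $1070

Pre-subsidy: 83 - p = -293 + 7p gives p* = 47, q* = 36.
With the rebate, buyers effectively pay pb = ps − 20, where ps is the price sellers receive.
Demand in terms of ps becomes qd = 83 − 1(ps − 20) = 103 - ps. Setting this equal to supply: 103 - ps = -293 + 7ps, so ps = 49.5.
Buyers pay pb = 49.5 − 20 = 29.5; q' = -293 + 7·49.5 = 53.5.
Government outlay = subsidy × quantity = 20 × 53.5 = 1070.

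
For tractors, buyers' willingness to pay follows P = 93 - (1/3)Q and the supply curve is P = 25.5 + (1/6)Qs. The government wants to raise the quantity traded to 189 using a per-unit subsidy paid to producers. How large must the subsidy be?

At Q = 189, from the demand curve buyers pay Pb = 93 − (1/3)·189 = 30; from the supply curve sellers need Ps = 25.5 + (1/6)·189 = 57.
The subsidy must fill the gap: s = Ps − Pb = 57 − 30 = 27.

Required subsidy s = 27 per unit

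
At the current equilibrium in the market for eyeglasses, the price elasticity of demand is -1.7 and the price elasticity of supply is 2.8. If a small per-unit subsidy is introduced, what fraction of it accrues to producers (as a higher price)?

Producer share = 17/45

For a small subsidy around the equilibrium, the benefit split depends on the relative slopes, which at a point are proportional to the elasticities.
Buyer share = εs/(εs + |εd|) = 2.8/(2.8 + 1.7) = 28/45; seller share = |εd|/(εs + |εd|) = 17/45.
So producers capture 17/45 of the subsidy.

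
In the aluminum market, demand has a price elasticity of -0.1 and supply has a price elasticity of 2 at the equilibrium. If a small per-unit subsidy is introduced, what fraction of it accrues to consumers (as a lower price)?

Consumer share = 20/21

For a small subsidy around the equilibrium, the benefit split depends on the relative slopes, which at a point are proportional to the elasticities.
Buyer share = εs/(εs + |εd|) = 2/(2 + 0.1) = 20/21; seller share = |εd|/(εs + |εd|) = 1/21.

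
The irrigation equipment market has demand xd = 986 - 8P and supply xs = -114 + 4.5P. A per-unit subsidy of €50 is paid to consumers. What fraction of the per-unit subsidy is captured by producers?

Producer share = 0.64

Pre-subsidy: 986 - 8P = -114 + 4.5P gives P* = 88, x* = 282.
With the rebate, buyers effectively pay Pb = Ps − 50, where Ps is the price sellers receive.
Demand in terms of Ps becomes xd = 986 − 8(Ps − 50) = 1386 - 8Ps. Setting this equal to supply: 1386 - 8Ps = -114 + 4.5Ps, so Ps = 120.
Buyers pay Pb = 120 − 50 = 70; x' = -114 + 4.5·120 = 426.
Buyers' price falls by P* − Pb = 88 − 70 = 18; sellers' price rises by Ps − P* = 120 − 88 = 32.
So producers capture 32/50 = 0.64 of each unit of subsidy.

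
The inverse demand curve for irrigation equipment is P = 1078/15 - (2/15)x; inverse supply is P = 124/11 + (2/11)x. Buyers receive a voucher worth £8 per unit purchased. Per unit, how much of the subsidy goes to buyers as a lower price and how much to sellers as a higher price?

Buyers gain 44/13 per unit; sellers gain 60/13 per unit

Pre-subsidy: 1078/15 - (2/15)x = 124/11 + (2/11)x gives x* = 4999/26 and P* = 601/13.
With the rebate, buyers effectively pay Pb = Ps − 8, where Ps is the price sellers receive.
On the curves, Pb = 1078/15 - (2/15)x and Ps = 124/11 + (2/11)x; the wedge Ps − Pb = 8 gives 124/11 + (2/11)x − (1078/15 - (2/15)x) = 8, so x' = 5659/26.
Then Pb = 1078/15 − (2/15)·(5659/26) = 557/13 and Ps = 124/11 + (2/11)·(5659/26) = 661/13.
Buyers' price falls by P* − Pb = 601/13 − 557/13 = 44/13; sellers' price rises by Ps − P* = 661/13 − 601/13 = 60/13.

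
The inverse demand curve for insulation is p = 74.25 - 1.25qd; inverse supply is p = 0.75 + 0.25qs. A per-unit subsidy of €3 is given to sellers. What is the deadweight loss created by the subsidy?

Pre-subsidy: 74.25 - 1.25q = 0.75 + 0.25q gives q* = 49 and p* = 13.
With the subsidy, sellers receive ps = pb + 3 for each unit, where pb is the price buyers pay.
On the curves, pb = 74.25 - 1.25q and ps = 0.75 + 0.25q; the wedge ps − pb = 3 gives 0.75 + 0.25q − (74.25 - 1.25q) = 3, so q' = 51.
Then pb = 74.25 − 1.25·51 = 10.5 and ps = 0.75 + 0.25·51 = 13.5.
The subsidy expands output by 51 − 49 = 2 past the efficient level; on those units the gap between marginal cost and willingness to pay runs from 0 up to 3.
DWL = ½ × 3 × 2 = 3.

Deadweight loss = €3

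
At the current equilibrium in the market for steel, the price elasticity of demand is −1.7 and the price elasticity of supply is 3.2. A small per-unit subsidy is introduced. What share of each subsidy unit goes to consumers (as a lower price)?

For a small subsidy around the equilibrium, the benefit split depends on the relative slopes, which at a point are proportional to the elasticities.
Buyer share = εs/(εs + |εd|) = 3.2/(3.2 + 1.7) = 32/49; seller share = |εd|/(εs + |εd|) = 17/49.

Consumer share = 32/49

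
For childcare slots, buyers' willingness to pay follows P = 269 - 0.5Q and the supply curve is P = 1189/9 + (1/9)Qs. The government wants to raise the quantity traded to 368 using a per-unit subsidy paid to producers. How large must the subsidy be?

At Q = 368, from the demand curve buyers pay Pb = 269 − 0.5·368 = 85; from the supply curve sellers need Ps = 1189/9 + (1/9)·368 = 173.
The subsidy must fill the gap: s = Ps − Pb = 173 − 85 = 88.

Required subsidy s = 88 per unit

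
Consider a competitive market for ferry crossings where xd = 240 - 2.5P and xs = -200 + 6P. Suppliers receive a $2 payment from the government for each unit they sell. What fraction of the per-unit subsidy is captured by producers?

Pre-subsidy: 240 - 2.5P = -200 + 6P gives P* = 880/17, x* = 1880/17.
With the subsidy, sellers receive Ps = Pb + 2 for each unit, where Pb is the price buyers pay.
Supply in terms of Pb becomes xs = -200 + 6(Pb + 2) = -188 + 6Pb. Setting this equal to demand: 240 - 2.5Pb = -188 + 6Pb, so Pb = 856/17.
Sellers receive Ps = 856/17 + 2 = 890/17; x' = 240 − 2.5·(856/17) = 1940/17.
Buyers' price falls by P* − Pb = 880/17 − 856/17 = 24/17; sellers' price rises by Ps − P* = 890/17 − 880/17 = 10/17.
So producers capture (10/17)/2 = 5/17 of each unit of subsidy.

Producer share = 5/17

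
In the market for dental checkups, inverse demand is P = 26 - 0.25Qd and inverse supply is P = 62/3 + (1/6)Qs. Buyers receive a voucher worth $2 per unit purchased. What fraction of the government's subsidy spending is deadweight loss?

Pre-subsidy: 26 - 0.25Q = 62/3 + (1/6)Q gives Q* = 12.8 and P* = 22.8.
With the rebate, buyers effectively pay Pb = Ps − 2, where Ps is the price sellers receive.
On the curves, Pb = 26 - 0.25Q and Ps = 62/3 + (1/6)Q; the wedge Ps − Pb = 2 gives 62/3 + (1/6)Q − (26 - 0.25Q) = 2, so Q' = 17.6.
Then Pb = 26 − 0.25·17.6 = 21.6 and Ps = 62/3 + (1/6)·17.6 = 23.6.
ΔCS = ½(12.8 + 17.6)(22.8 − 21.6) = 18.24; ΔPS = ½(12.8 + 17.6)(23.6 − 22.8) = 12.16.
Government spending = 2 × 17.6 = 35.2.
DWL = ½ × 2 × (17.6 − 12.8) = 4.8; fraction = 4.8 / 35.2 = 3/22.

DWL / government spending = 3/22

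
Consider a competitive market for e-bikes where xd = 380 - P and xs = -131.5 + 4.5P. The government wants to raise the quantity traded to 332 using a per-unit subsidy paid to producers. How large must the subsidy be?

Required subsidy s = 55 per unit

At x = 332, invert demand for the buyer price: Pb = (380 − 332)/1 = 48; invert supply for the seller price: Ps = (332 − (-131.5))/4.5 = 103.
The subsidy must fill the gap: s = Ps − Pb = 103 − 48 = 55.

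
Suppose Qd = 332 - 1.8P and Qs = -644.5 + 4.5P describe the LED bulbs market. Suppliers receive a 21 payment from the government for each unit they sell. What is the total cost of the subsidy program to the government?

Pre-subsidy: 332 - 1.8P = -644.5 + 4.5P gives P* = 155, Q* = 53.
With the subsidy, sellers receive Ps = Pb + 21 for each unit, where Pb is the price buyers pay.
Supply in terms of Pb becomes Qs = -644.5 + 4.5(Pb + 21) = -550 + 4.5Pb. Setting this equal to demand: 332 - 1.8Pb = -550 + 4.5Pb, so Pb = 140.
Sellers receive Ps = 140 + 21 = 161; Q' = 332 − 1.8·140 = 80.
Government outlay = subsidy × quantity = 21 × 80 = 1680.

Government cost = 1680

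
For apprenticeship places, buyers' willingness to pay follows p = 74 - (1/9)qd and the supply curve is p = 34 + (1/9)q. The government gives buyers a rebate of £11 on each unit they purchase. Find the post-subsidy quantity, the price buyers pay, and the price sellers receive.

Pre-subsidy: 74 - (1/9)q = 34 + (1/9)q gives q* = 180 and p* = 54.
With the rebate, buyers effectively pay pb = ps − 11, where ps is the price sellers receive.
On the curves, pb = 74 - (1/9)q and ps = 34 + (1/9)q; the wedge ps − pb = 11 gives 34 + (1/9)q − (74 - (1/9)q) = 11, so q' = 229.5.
Then pb = 74 − (1/9)·229.5 = 48.5 and ps = 34 + (1/9)·229.5 = 59.5.

q' = 229.5; buyers pay £48.5; sellers receive £59.5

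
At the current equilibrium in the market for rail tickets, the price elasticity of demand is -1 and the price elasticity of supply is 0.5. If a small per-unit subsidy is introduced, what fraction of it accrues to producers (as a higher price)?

For a small subsidy around the equilibrium, the benefit split depends on the relative slopes, which at a point are proportional to the elasticities.
Buyer share = εs/(εs + |εd|) = 0.5/(0.5 + 1) = 1/3; seller share = |εd|/(εs + |εd|) = 2/3.
So producers capture 2/3 of the subsidy.

Producer share = 2/3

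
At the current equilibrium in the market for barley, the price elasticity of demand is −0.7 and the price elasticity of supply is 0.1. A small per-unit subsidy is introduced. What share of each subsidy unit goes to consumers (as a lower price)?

For a small subsidy around the equilibrium, the benefit split depends on the relative slopes, which at a point are proportional to the elasticities.
Buyer share = εs/(εs + |εd|) = 0.1/(0.1 + 0.7) = 0.125; seller share = |εd|/(εs + |εd|) = 0.875.

Consumer share = 0.125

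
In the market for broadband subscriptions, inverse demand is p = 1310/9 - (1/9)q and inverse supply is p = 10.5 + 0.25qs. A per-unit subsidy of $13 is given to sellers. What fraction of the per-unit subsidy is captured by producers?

Producer share = 9/13

Pre-subsidy: 1310/9 - (1/9)q = 10.5 + 0.25q gives q* = 374 and p* = 104.
With the subsidy, sellers receive ps = pb + 13 for each unit, where pb is the price buyers pay.
On the curves, pb = 1310/9 - (1/9)q and ps = 10.5 + 0.25q; the wedge ps − pb = 13 gives 10.5 + 0.25q − (1310/9 - (1/9)q) = 13, so q' = 410.
Then pb = 1310/9 − (1/9)·410 = 100 and ps = 10.5 + 0.25·410 = 113.
Buyers' price falls by p* − pb = 104 − 100 = 4; sellers' price rises by ps − p* = 113 − 104 = 9.
So producers capture 9/13 = 9/13 of each unit of subsidy.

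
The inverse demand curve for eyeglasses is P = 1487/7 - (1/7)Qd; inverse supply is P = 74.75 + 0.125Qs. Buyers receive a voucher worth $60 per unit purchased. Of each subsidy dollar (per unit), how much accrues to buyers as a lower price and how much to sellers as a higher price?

Pre-subsidy: 1487/7 - (1/7)Q = 74.75 + 0.125Q gives Q* = 514 and P* = 139.
With the rebate, buyers effectively pay Pb = Ps − 60, where Ps is the price sellers receive.
On the curves, Pb = 1487/7 - (1/7)Q and Ps = 74.75 + 0.125Q; the wedge Ps − Pb = 60 gives 74.75 + 0.125Q − (1487/7 - (1/7)Q) = 60, so Q' = 738.
Then Pb = 1487/7 − (1/7)·738 = 107 and Ps = 74.75 + 0.125·738 = 167.
Buyers' price falls by P* − Pb = 139 − 107 = 32; sellers' price rises by Ps − P* = 167 − 139 = 28.

Buyers gain $32 per unit; sellers gain $28 per unit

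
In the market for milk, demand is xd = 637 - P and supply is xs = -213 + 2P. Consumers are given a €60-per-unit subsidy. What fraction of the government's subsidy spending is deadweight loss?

Pre-subsidy: 637 - P = -213 + 2P gives P* = 850/3, x* = 1061/3.
With the rebate, buyers effectively pay Pb = Ps − 60, where Ps is the price sellers receive.
Demand in terms of Ps becomes xd = 637 − 1(Ps − 60) = 697 - Ps. Setting this equal to supply: 697 - Ps = -213 + 2Ps, so Ps = 910/3.
Buyers pay Pb = 910/3 − 60 = 730/3; x' = -213 + 2·(910/3) = 1181/3.
ΔCS = ½(1061/3 + 1181/3)(850/3 − 730/3) = 44840/3; ΔPS = ½(1061/3 + 1181/3)(910/3 − 850/3) = 22420/3.
Government spending = 60 × 1181/3 = 23620.
DWL = ½ × 60 × (1181/3 − 1061/3) = 1200; fraction = 1200 / 23620 = 60/1181.

DWL / government spending = 60/1181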